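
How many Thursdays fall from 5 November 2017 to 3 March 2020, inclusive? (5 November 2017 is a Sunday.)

121

5 November 2017 is a Sunday; the first Thursday on or after it is 9 November 2017 (4 days later).
From 9 November 2017 to 3 March 2020: 52 + 365 + 365 + 63 = 845 days (rest of 2017, 2018, 2019, to 3 March 2020 in 2020).
845 ÷ 7 = 120 full weeks with remainder 5, so 120 more Thursdays after the first → 121.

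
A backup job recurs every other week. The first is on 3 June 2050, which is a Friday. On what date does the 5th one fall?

The 5th occurrence is 4 intervals after the first: 4 × 14 = 56 days after 3 June 2050.
June has 30 days — 27 days to the end of June leaves 29.
29 days into July → 29 July 2050.

29 July 2050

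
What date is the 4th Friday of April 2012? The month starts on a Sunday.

27 April 2012

April 2012 begins on a Sunday, so the first Friday is April 6 (5 days later).
The 4th Friday is 3 weeks later: 6 + 21 = 27.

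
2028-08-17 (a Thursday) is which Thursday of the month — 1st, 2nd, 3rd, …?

Day 17 falls in week ⌈17/7⌉ of the month.
Days 1–7 hold the 1st Thursday, 8–14 the 2nd, 15–21 the 3rd, 22–28 the 4th, 29–31 the 5th.
17 is in the range for the 3rd.

3rd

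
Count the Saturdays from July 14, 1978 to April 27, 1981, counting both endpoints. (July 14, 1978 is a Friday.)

146

July 14, 1978 is a Friday; the first Saturday on or after it is July 15, 1978 (1 day later).
From July 15, 1978 to April 27, 1981: 169 + 365 + 366 + 117 = 1017 days (rest of 1978, 1979, 1980, to April 27, 1981 in 1981).
1017 ÷ 7 = 145 full weeks with remainder 2, so 145 more Saturdays after the first → 146.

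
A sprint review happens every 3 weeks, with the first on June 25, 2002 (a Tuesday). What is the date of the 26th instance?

December 2, 2003

The 26th occurrence is 25 intervals after the first: 25 × 21 = 525 days after June 25, 2002.
June has 30 days — 5 days to the end of June leaves 520.
From end of June to end of 2002 is 184 days (336 left).
January has 31 days (305 left).
February has 28 days (277 left).
March has 31 days (246 left).
April has 30 days (216 left).
May has 31 days (185 left).
June has 30 days (155 left).
July has 31 days (124 left).
August has 31 days (93 left).
September has 30 days (63 left).
October has 31 days (32 left).
November has 30 days (2 left).
2 days into December → December 2, 2003.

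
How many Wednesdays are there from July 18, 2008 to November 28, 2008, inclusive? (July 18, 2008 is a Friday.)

July 18, 2008 is a Friday; the first Wednesday on or after it is July 23, 2008 (5 days later).
From July 23, 2008 to November 28, 2008: 8 + 31 + 30 + 31 + 28 = 128 days (rest of July, August, September, October, November).
128 ÷ 7 = 18 full weeks with remainder 2, so 18 more Wednesdays after the first → 19.

19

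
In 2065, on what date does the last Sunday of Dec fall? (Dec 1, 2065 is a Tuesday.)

Dec 2065 begins on a Tuesday, so the first Sunday is Dec 6 (5 days later).
Dec 2065 has 31 days. Adding weeks: 6, 13, 20, 27 — the last one ≤ 31 is the 27th.

Dec 27, 2065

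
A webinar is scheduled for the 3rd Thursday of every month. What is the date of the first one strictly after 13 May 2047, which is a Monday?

May 2047 starts on a Wednesday; its first Thursday is the 2nd, so the 3rd Thursday is the 16th — 16 May 2047.
16 May 2047 is after 13 May 2047, so that is the next one.

16 May 2047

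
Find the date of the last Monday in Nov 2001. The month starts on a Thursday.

Nov 2001 begins on a Thursday, so the first Monday is Nov 5 (4 days later).
Nov 2001 has 30 days. Adding weeks: 5, 12, 19, 26 — the last one ≤ 30 is the 26th.

Nov 26, 2001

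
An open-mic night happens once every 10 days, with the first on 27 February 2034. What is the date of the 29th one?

The 29th occurrence is 28 intervals after the first: 28 × 10 = 280 days after 27 February 2034.
February has 28 days — 1 day to the end of February leaves 279.
March has 31 days (248 left).
April has 30 days (218 left).
May has 31 days (187 left).
June has 30 days (157 left).
July has 31 days (126 left).
August has 31 days (95 left).
September has 30 days (65 left).
October has 31 days (34 left).
November has 30 days (4 left).
4 days into December → 4 December 2034.

4 December 2034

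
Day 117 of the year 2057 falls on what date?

January has 31 days (117 − 31 = 86 remain).
February has 28 days (86 − 28 = 58 remain).
March has 31 days (58 − 31 = 27 remain).
27 into April → April 27.

April 27, 2057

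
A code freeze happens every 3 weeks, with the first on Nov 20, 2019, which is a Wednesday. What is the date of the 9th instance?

The 9th occurrence is 8 intervals after the first: 8 × 21 = 168 days after Nov 20, 2019.
Nov has 30 days — 10 days to the end of Nov leaves 158.
Dec has 31 days (127 left).
Jan has 31 days (96 left).
Feb has 29 days (67 left).
Mar has 31 days (36 left).
Apr has 30 days (6 left).
6 days into May → May 6, 2020.

May 6, 2020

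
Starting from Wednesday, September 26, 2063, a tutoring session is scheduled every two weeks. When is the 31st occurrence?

The 31st occurrence is 30 intervals after the first: 30 × 14 = 420 days after September 26, 2063.
September has 30 days — 4 days to the end of September leaves 416.
From end of September to end of 2063 is 92 days (324 left).
January has 31 days (293 left).
February has 29 days (264 left).
March has 31 days (233 left).
April has 30 days (203 left).
May has 31 days (172 left).
June has 30 days (142 left).
July has 31 days (111 left).
August has 31 days (80 left).
September has 30 days (50 left).
October has 31 days (19 left).
19 days into November → November 19, 2064.

November 19, 2064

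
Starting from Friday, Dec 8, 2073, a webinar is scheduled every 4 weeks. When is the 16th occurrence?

Feb 1, 2075

The 16th occurrence is 15 intervals after the first: 15 × 28 = 420 days after Dec 8, 2073.
Dec has 31 days — 23 days to the end of Dec leaves 397.
Jan has 31 days (366 left).
Feb has 28 days (338 left).
Mar has 31 days (307 left).
Apr has 30 days (277 left).
May has 31 days (246 left).
Jun has 30 days (216 left).
Jul has 31 days (185 left).
Aug has 31 days (154 left).
Sep has 30 days (124 left).
Oct has 31 days (93 left).
Nov has 30 days (63 left).
Dec has 31 days (32 left).
Jan has 31 days (1 left).
1 day into Feb → Feb 1, 2075.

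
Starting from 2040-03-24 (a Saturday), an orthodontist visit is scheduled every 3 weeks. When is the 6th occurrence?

2040-07-07

The 6th occurrence is 5 intervals after the first: 5 × 21 = 105 days after 2040-03-24.
March has 31 days — 7 days to the end of March leaves 98.
April has 30 days (68 left).
May has 31 days (37 left).
June has 30 days (7 left).
7 days into July → 2040-07-07.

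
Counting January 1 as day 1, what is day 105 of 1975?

January has 31 days (105 − 31 = 74 remain).
February has 28 days (74 − 28 = 46 remain).
March has 31 days (46 − 31 = 15 remain).
15 into April → April 15.

April 15, 1975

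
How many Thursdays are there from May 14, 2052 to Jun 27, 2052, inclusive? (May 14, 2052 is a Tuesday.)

May 14, 2052 is a Tuesday; the first Thursday on or after it is May 16, 2052 (2 days later).
From May 16, 2052 to Jun 27, 2052: 15 + 27 = 42 days (rest of May, Jun).
42 ÷ 7 = 6 full weeks with remainder 0, so 6 more Thursdays after the first → 7.

7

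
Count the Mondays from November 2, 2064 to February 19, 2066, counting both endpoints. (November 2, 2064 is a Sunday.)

November 2, 2064 is a Sunday; the first Monday on or after it is November 3, 2064 (1 day later).
From November 3, 2064 to February 19, 2066: 58 + 365 + 50 = 473 days (rest of 2064, 2065, to February 19, 2066 in 2066).
473 ÷ 7 = 67 full weeks with remainder 4, so 67 more Mondays after the first → 68.

68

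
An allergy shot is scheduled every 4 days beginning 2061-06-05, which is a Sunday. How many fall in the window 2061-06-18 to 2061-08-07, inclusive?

Occurrences land 4·i days after 2061-06-05 for i = 0, 1, 2, …
2061-06-18 is 13 days after the start; 13 ÷ 4 = 3 remainder 1; since the remainder is 1, round up to i = 4. First occurrence in the window: #5 on 2061-06-21 (4×4 = 16 days in).
2061-08-07 is 63 days after the start; 63 ÷ 4 = 15 remainder 3. Last occurrence in the window: #16 on 2061-08-04.
Occurrences #5 through #16: 12 in total.

12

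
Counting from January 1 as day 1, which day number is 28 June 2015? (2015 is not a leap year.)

179

Days in months before June: 31 + 28 + 31 + 30 + 31 = 151.
Plus 28 days into June → day 179.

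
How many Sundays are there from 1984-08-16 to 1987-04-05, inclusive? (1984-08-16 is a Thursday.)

1984-08-16 is a Thursday; the first Sunday on or after it is 1984-08-19 (3 days later).
From 1984-08-19 to 1987-04-05: 134 + 365 + 365 + 95 = 959 days (rest of 1984, 1985, 1986, to 1987-04-05 in 1987).
959 ÷ 7 = 137 full weeks with remainder 0, so 137 more Sundays after the first → 138.

138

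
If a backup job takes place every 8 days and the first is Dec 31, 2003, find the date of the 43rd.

Dec 1, 2004

The 43rd occurrence is 42 intervals after the first: 42 × 8 = 336 days after Dec 31, 2003.
Dec has 31 days — 0 days to the end of Dec leaves 336.
Jan has 31 days (305 left).
Feb has 29 days (276 left).
Mar has 31 days (245 left).
Apr has 30 days (215 left).
May has 31 days (184 left).
Jun has 30 days (154 left).
Jul has 31 days (123 left).
Aug has 31 days (92 left).
Sep has 30 days (62 left).
Oct has 31 days (31 left).
Nov has 30 days (1 left).
1 day into Dec → Dec 1, 2004.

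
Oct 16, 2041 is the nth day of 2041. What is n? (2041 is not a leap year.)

289

Days in months before Oct: 31 + 28 + 31 + 30 + 31 + 30 + 31 + 31 + 30 = 273.
Plus 16 days into Oct → day 289.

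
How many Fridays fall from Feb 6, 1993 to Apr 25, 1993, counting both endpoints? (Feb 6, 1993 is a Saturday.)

11

Feb 6, 1993 is a Saturday; the first Friday on or after it is Feb 12, 1993 (6 days later).
From Feb 12, 1993 to Apr 25, 1993: 16 + 31 + 25 = 72 days (rest of Feb, Mar, Apr).
72 ÷ 7 = 10 full weeks with remainder 2, so 10 more Fridays after the first → 11.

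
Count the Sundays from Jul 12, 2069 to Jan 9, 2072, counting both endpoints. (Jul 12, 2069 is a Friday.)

130

Jul 12, 2069 is a Friday; the first Sunday on or after it is Jul 14, 2069 (2 days later).
From Jul 14, 2069 to Jan 9, 2072: 170 + 365 + 365 + 9 = 909 days (rest of 2069, 2070, 2071, to Jan 9, 2072 in 2072).
909 ÷ 7 = 129 full weeks with remainder 6, so 129 more Sundays after the first → 130.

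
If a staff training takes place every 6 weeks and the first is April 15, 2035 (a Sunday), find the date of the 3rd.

The 3rd occurrence is 2 intervals after the first: 2 × 42 = 84 days after April 15, 2035.
April has 30 days — 15 days to the end of April leaves 69.
May has 31 days (38 left).
June has 30 days (8 left).
8 days into July → July 8, 2035.

July 8, 2035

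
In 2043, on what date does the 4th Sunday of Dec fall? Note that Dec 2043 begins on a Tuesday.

Dec 2043 begins on a Tuesday, so the first Sunday is Dec 6 (5 days later).
The 4th Sunday is 3 weeks later: 6 + 21 = 27.

Dec 27, 2043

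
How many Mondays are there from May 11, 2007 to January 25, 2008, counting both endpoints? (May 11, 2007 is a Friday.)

37

May 11, 2007 is a Friday; the first Monday on or after it is May 14, 2007 (3 days later).
From May 14, 2007 to January 25, 2008: 17 + 30 + 31 + 31 + 30 + 31 + 30 + 31 + 25 = 256 days (rest of May, June, July, August, September, October, November, December, January).
256 ÷ 7 = 36 full weeks with remainder 4, so 36 more Mondays after the first → 37.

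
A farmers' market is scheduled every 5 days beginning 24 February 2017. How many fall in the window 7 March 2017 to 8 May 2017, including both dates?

12

Occurrences land 5·i days after 24 February 2017 for i = 0, 1, 2, …
7 March 2017 is 11 days after the start; 11 ÷ 5 = 2 remainder 1; since the remainder is 1, round up to i = 3. First occurrence in the window: #4 on 11 March 2017 (3×5 = 15 days in).
8 May 2017 is 73 days after the start; 73 ÷ 5 = 14 remainder 3. Last occurrence in the window: #15 on 5 May 2017.
Occurrences #4 through #15: 12 in total.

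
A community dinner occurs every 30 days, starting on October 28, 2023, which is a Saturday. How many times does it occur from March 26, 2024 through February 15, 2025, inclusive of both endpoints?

11

Occurrences land 30·i days after October 28, 2023 for i = 0, 1, 2, …
March 26, 2024 is 150 days after the start; 150 ÷ 30 = 5 remainder 0. First occurrence in the window: #6 on March 26, 2024 (5×30 = 150 days in).
February 15, 2025 is 476 days after the start; 476 ÷ 30 = 15 remainder 26. Last occurrence in the window: #16 on January 20, 2025.
Occurrences #6 through #16: 11 in total.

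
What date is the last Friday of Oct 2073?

Oct 27, 2073

The first Friday of Oct 2073 is Oct 6.
Oct 2073 has 31 days. Adding weeks: 6, 13, 20, 27 — the last one ≤ 31 is the 27th.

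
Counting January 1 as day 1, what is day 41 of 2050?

January has 31 days (41 − 31 = 10 remain).
10 into February → February 10.

2050-02-10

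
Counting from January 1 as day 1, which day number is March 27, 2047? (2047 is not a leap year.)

86

Days in months before March: 31 + 28 = 59.
Plus 27 days into March → day 86.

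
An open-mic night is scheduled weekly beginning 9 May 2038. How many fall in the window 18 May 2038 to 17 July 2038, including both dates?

Occurrences land 7·i days after 9 May 2038 for i = 0, 1, 2, …
18 May 2038 is 9 days after the start; 9 ÷ 7 = 1 remainder 2; since the remainder is 2, round up to i = 2. First occurrence in the window: #3 on 23 May 2038 (2×7 = 14 days in).
17 July 2038 is 69 days after the start; 69 ÷ 7 = 9 remainder 6. Last occurrence in the window: #10 on 11 July 2038.
Occurrences #3 through #10: 8 in total.

8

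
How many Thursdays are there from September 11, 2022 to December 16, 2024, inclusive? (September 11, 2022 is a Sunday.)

September 11, 2022 is a Sunday; the first Thursday on or after it is September 15, 2022 (4 days later).
From September 15, 2022 to December 16, 2024: 107 + 365 + 351 = 823 days (rest of 2022, 2023, to December 16, 2024 in 2024).
823 ÷ 7 = 117 full weeks with remainder 4, so 117 more Thursdays after the first → 118.

118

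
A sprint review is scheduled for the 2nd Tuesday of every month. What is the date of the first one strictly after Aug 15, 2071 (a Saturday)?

Sep 8, 2071

Aug 2071 starts on a Saturday; its first Tuesday is the 4th, so the 2nd Tuesday is the 11th — Aug 11, 2071.
That is not after Aug 15, 2071, so look at Sep 2071.
Sep 2071 starts on a Tuesday; its first Tuesday is the 1st, so the 2nd Tuesday is the 8th — Sep 8, 2071.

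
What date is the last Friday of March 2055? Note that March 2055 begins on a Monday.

26 March 2055

March 2055 begins on a Monday, so the first Friday is March 5 (4 days later).
March 2055 has 31 days. Adding weeks: 5, 12, 19, 26 — the last one ≤ 31 is the 26th.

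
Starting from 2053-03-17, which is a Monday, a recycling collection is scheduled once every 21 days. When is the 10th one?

2053-09-22

The 10th occurrence is 9 intervals after the first: 9 × 21 = 189 days after 2053-03-17.
March has 31 days — 14 days to the end of March leaves 175.
April has 30 days (145 left).
May has 31 days (114 left).
June has 30 days (84 left).
July has 31 days (53 left).
August has 31 days (22 left).
22 days into September → 2053-09-22.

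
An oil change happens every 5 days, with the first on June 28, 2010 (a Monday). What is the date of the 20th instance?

October 1, 2010

The 20th occurrence is 19 intervals after the first: 19 × 5 = 95 days after June 28, 2010.
June has 30 days — 2 days to the end of June leaves 93.
July has 31 days (62 left).
August has 31 days (31 left).
September has 30 days (1 left).
1 day into October → October 1, 2010.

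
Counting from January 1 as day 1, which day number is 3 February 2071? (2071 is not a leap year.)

34

Days in months before February: 31 = 31.
Plus 3 days into February → day 34.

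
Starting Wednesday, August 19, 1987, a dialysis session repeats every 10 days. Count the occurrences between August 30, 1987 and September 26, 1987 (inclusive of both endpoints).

Occurrences land 10·i days after August 19, 1987 for i = 0, 1, 2, …
August 30, 1987 is 11 days after the start; 11 ÷ 10 = 1 remainder 1; since the remainder is 1, round up to i = 2. First occurrence in the window: #3 on September 8, 1987 (2×10 = 20 days in).
September 26, 1987 is 38 days after the start; 38 ÷ 10 = 3 remainder 8. Last occurrence in the window: #4 on September 18, 1987.
Occurrences #3 through #4: 2 in total.

2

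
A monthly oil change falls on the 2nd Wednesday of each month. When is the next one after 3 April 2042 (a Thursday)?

9 April 2042

April 2042 starts on a Tuesday; its first Wednesday is the 2nd, so the 2nd Wednesday is the 9th — 9 April 2042.
9 April 2042 is after 3 April 2042, so that is the next one.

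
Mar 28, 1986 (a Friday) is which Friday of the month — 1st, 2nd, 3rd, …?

Day 28 falls in week ⌈28/7⌉ of the month.
Days 1–7 hold the 1st Friday, 8–14 the 2nd, 15–21 the 3rd, 22–28 the 4th, 29–31 the 5th.
28 is in the range for the 4th.

4th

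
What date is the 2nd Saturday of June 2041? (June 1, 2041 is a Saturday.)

June 2041 begins on a Saturday, so the first Saturday is June 1.
The 2nd Saturday is 1 weeks later: 1 + 7 = 8.

June 8, 2041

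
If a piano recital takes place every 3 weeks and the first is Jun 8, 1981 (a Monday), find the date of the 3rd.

The 3rd occurrence is 2 intervals after the first: 2 × 21 = 42 days after Jun 8, 1981.
Jun has 30 days — 22 days to the end of Jun leaves 20.
20 days into Jul → Jul 20, 1981.

Jul 20, 1981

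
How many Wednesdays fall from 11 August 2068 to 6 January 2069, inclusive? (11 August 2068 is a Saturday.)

21

11 August 2068 is a Saturday; the first Wednesday on or after it is 15 August 2068 (4 days later).
From 15 August 2068 to 6 January 2069: 16 + 30 + 31 + 30 + 31 + 6 = 144 days (rest of August, September, October, November, December, January).
144 ÷ 7 = 20 full weeks with remainder 4, so 20 more Wednesdays after the first → 21.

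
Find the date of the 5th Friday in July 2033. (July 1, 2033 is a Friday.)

29 July 2033

July 2033 begins on a Friday, so the first Friday is July 1.
The 5th Friday is 4 weeks later: 1 + 28 = 29.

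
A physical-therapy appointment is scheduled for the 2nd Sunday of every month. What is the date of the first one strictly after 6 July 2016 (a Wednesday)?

10 July 2016

July 2016 starts on a Friday; its first Sunday is the 3rd, so the 2nd Sunday is the 10th — 10 July 2016.
10 July 2016 is after 6 July 2016, so that is the next one.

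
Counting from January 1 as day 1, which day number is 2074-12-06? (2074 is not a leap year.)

Days in months before December: 31 + 28 + 31 + 30 + 31 + 30 + 31 + 31 + 30 + 31 + 30 = 334.
Plus 6 days into December → day 340.

340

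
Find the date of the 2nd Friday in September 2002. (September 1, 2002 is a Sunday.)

September 2002 begins on a Sunday, so the first Friday is September 6 (5 days later).
The 2nd Friday is 1 weeks later: 6 + 7 = 13.

13 September 2002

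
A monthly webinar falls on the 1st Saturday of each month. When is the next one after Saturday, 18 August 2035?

1 September 2035

August 2035 starts on a Wednesday, so its 1st Saturday is 4 August 2035 (3 days in).
That is not after 18 August 2035, so look at September 2035.
September 2035 starts on a Saturday, so its 1st Saturday is 1 September 2035.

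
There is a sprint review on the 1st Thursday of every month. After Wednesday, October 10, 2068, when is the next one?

October 2068 starts on a Monday, so its 1st Thursday is October 4, 2068 (3 days in).
That is not after October 10, 2068, so look at November 2068.
November 2068 starts on a Thursday, so its 1st Thursday is November 1, 2068.

November 1, 2068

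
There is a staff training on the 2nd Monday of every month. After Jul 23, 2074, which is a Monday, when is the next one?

Jul 2074 starts on a Sunday; its first Monday is the 2nd, so the 2nd Monday is the 9th — Jul 9, 2074.
That is not after Jul 23, 2074, so look at Aug 2074.
Aug 2074 starts on a Wednesday; its first Monday is the 6th, so the 2nd Monday is the 13th — Aug 13, 2074.

Aug 13, 2074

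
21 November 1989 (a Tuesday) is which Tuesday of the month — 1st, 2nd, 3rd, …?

Day 21 falls in week ⌈21/7⌉ of the month.
Days 1–7 hold the 1st Tuesday, 8–14 the 2nd, 15–21 the 3rd, 22–28 the 4th, 29–31 the 5th.
21 is in the range for the 3rd.

3rd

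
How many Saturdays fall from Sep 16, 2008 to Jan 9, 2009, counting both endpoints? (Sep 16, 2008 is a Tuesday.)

16

Sep 16, 2008 is a Tuesday; the first Saturday on or after it is Sep 20, 2008 (4 days later).
From Sep 20, 2008 to Jan 9, 2009: 10 + 31 + 30 + 31 + 9 = 111 days (rest of Sep, Oct, Nov, Dec, Jan).
111 ÷ 7 = 15 full weeks with remainder 6, so 15 more Saturdays after the first → 16.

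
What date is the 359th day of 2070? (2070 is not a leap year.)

25 December 2070

January has 31 days (359 − 31 = 328 remain).
February has 28 days (328 − 28 = 300 remain).
March has 31 days (300 − 31 = 269 remain).
April has 30 days (269 − 30 = 239 remain).
May has 31 days (239 − 31 = 208 remain).
June has 30 days (208 − 30 = 178 remain).
July has 31 days (178 − 31 = 147 remain).
August has 31 days (147 − 31 = 116 remain).
September has 30 days (116 − 30 = 86 remain).
October has 31 days (86 − 31 = 55 remain).
November has 30 days (55 − 30 = 25 remain).
25 into December → December 25.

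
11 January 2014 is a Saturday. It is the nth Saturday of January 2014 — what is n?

Day 11 falls in week ⌈11/7⌉ of the month.
Days 1–7 hold the 1st Saturday, 8–14 the 2nd, 15–21 the 3rd, 22–28 the 4th, 29–31 the 5th.
11 is in the range for the 2nd.

2nd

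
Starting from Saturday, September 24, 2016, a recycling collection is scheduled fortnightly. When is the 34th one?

The 34th occurrence is 33 intervals after the first: 33 × 14 = 462 days after September 24, 2016.
September has 30 days — 6 days to the end of September leaves 456.
From end of September to end of 2016 is 92 days (364 left).
January has 31 days (333 left).
February has 28 days (305 left).
March has 31 days (274 left).
April has 30 days (244 left).
May has 31 days (213 left).
June has 30 days (183 left).
July has 31 days (152 left).
August has 31 days (121 left).
September has 30 days (91 left).
October has 31 days (60 left).
November has 30 days (30 left).
30 days into December → December 30, 2017.

December 30, 2017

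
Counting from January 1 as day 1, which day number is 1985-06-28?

Days in months before June: 31 + 28 + 31 + 30 + 31 = 151.
Plus 28 days into June → day 179.

179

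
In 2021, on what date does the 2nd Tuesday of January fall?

The first Tuesday of January 2021 is January 5.
The 2nd Tuesday is 1 weeks later: 5 + 7 = 12.

January 12, 2021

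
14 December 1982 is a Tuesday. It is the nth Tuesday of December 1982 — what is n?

Day 14 falls in week ⌈14/7⌉ of the month.
Days 1–7 hold the 1st Tuesday, 8–14 the 2nd, 15–21 the 3rd, 22–28 the 4th, 29–31 the 5th.
14 is in the range for the 2nd.

2nd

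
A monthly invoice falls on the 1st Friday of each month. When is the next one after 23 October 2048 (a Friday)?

October 2048 starts on a Thursday, so its 1st Friday is 2 October 2048 (1 day in).
That is not after 23 October 2048, so look at November 2048.
November 2048 starts on a Sunday, so its 1st Friday is 6 November 2048 (5 days in).

6 November 2048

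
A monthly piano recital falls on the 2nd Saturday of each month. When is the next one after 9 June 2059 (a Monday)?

14 June 2059

June 2059 starts on a Sunday; its first Saturday is the 7th, so the 2nd Saturday is the 14th — 14 June 2059.
14 June 2059 is after 9 June 2059, so that is the next one.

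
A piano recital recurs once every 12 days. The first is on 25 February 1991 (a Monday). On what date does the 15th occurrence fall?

12 August 1991

The 15th occurrence is 14 intervals after the first: 14 × 12 = 168 days after 25 February 1991.
February has 28 days — 3 days to the end of February leaves 165.
March has 31 days (134 left).
April has 30 days (104 left).
May has 31 days (73 left).
June has 30 days (43 left).
July has 31 days (12 left).
12 days into August → 12 August 1991.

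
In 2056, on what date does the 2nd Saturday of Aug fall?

Aug 2056 begins on a Tuesday, so the first Saturday is Aug 5 (4 days later).
The 2nd Saturday is 1 weeks later: 5 + 7 = 12.

Aug 12, 2056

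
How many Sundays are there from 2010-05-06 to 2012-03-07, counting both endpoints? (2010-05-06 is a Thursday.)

96

2010-05-06 is a Thursday; the first Sunday on or after it is 2010-05-09 (3 days later).
From 2010-05-09 to 2012-03-07: 236 + 365 + 67 = 668 days (rest of 2010, 2011, to 2012-03-07 in 2012).
668 ÷ 7 = 95 full weeks with remainder 3, so 95 more Sundays after the first → 96.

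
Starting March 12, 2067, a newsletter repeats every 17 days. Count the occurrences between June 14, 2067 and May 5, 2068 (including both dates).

19

Occurrences land 17·i days after March 12, 2067 for i = 0, 1, 2, …
June 14, 2067 is 94 days after the start; 94 ÷ 17 = 5 remainder 9; since the remainder is 9, round up to i = 6. First occurrence in the window: #7 on June 22, 2067 (6×17 = 102 days in).
May 5, 2068 is 420 days after the start; 420 ÷ 17 = 24 remainder 12. Last occurrence in the window: #25 on April 23, 2068.
Occurrences #7 through #25: 19 in total.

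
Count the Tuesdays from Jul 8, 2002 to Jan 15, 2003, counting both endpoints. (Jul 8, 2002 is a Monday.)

Jul 8, 2002 is a Monday; the first Tuesday on or after it is Jul 9, 2002 (1 day later).
From Jul 9, 2002 to Jan 15, 2003: 22 + 31 + 30 + 31 + 30 + 31 + 15 = 190 days (rest of Jul, Aug, Sep, Oct, Nov, Dec, Jan).
190 ÷ 7 = 27 full weeks with remainder 1, so 27 more Tuesdays after the first → 28.

28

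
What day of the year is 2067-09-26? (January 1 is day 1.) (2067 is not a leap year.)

Days in months before September: 31 + 28 + 31 + 30 + 31 + 30 + 31 + 31 = 243.
Plus 26 days into September → day 269.

269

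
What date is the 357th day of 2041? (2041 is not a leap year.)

December 23, 2041

January has 31 days (357 − 31 = 326 remain).
February has 28 days (326 − 28 = 298 remain).
March has 31 days (298 − 31 = 267 remain).
April has 30 days (267 − 30 = 237 remain).
May has 31 days (237 − 31 = 206 remain).
June has 30 days (206 − 30 = 176 remain).
July has 31 days (176 − 31 = 145 remain).
August has 31 days (145 − 31 = 114 remain).
September has 30 days (114 − 30 = 84 remain).
October has 31 days (84 − 31 = 53 remain).
November has 30 days (53 − 30 = 23 remain).
23 into December → December 23.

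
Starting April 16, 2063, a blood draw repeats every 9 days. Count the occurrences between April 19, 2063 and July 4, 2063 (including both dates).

Occurrences land 9·i days after April 16, 2063 for i = 0, 1, 2, …
April 19, 2063 is 3 days after the start; 3 ÷ 9 = 0 remainder 3; since the remainder is 3, round up to i = 1. First occurrence in the window: #2 on April 25, 2063 (1×9 = 9 days in).
July 4, 2063 is 79 days after the start; 79 ÷ 9 = 8 remainder 7. Last occurrence in the window: #9 on June 27, 2063.
Occurrences #2 through #9: 8 in total.

8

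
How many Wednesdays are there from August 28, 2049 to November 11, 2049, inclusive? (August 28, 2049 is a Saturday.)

August 28, 2049 is a Saturday; the first Wednesday on or after it is September 1, 2049 (4 days later).
From September 1, 2049 to November 11, 2049: 29 + 31 + 11 = 71 days (rest of September, October, November).
71 ÷ 7 = 10 full weeks with remainder 1, so 10 more Wednesdays after the first → 11.

11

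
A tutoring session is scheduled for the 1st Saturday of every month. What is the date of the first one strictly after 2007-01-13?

January 2007 starts on a Monday, so its 1st Saturday is 2007-01-06 (5 days in).
That is not after 2007-01-13, so look at February 2007.
February 2007 starts on a Thursday, so its 1st Saturday is 2007-02-03 (2 days in).

2007-02-03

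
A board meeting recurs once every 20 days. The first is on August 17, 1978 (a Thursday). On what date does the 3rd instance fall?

September 26, 1978

The 3rd occurrence is 2 intervals after the first: 2 × 20 = 40 days after August 17, 1978.
August has 31 days — 14 days to the end of August leaves 26.
26 days into September → September 26, 1978.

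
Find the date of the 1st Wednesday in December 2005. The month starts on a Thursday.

7 December 2005

December 2005 begins on a Thursday, so the first Wednesday is December 7 (6 days later).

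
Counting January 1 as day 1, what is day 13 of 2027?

13 January 2027

13 into January → January 13.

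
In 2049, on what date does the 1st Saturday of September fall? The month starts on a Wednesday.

September 2049 begins on a Wednesday, so the first Saturday is September 4 (3 days later).

4 September 2049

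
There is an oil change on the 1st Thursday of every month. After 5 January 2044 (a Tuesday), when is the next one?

7 January 2044

January 2044 starts on a Friday, so its 1st Thursday is 7 January 2044 (6 days in).
7 January 2044 is after 5 January 2044, so that is the next one.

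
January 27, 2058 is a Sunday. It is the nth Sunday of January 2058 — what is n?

Day 27 falls in week ⌈27/7⌉ of the month.
Days 1–7 hold the 1st Sunday, 8–14 the 2nd, 15–21 the 3rd, 22–28 the 4th, 29–31 the 5th.
27 is in the range for the 4th.

4th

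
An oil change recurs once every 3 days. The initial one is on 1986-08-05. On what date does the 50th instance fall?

The 50th occurrence is 49 intervals after the first: 49 × 3 = 147 days after 1986-08-05.
August has 31 days — 26 days to the end of August leaves 121.
September has 30 days (91 left).
October has 31 days (60 left).
November has 30 days (30 left).
30 days into December → 1986-12-30.

1986-12-30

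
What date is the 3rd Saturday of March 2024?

March 16, 2024

The first Saturday of March 2024 is March 2.
The 3rd Saturday is 2 weeks later: 2 + 14 = 16.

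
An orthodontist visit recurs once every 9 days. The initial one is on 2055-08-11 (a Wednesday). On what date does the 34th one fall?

The 34th occurrence is 33 intervals after the first: 33 × 9 = 297 days after 2055-08-11.
August has 31 days — 20 days to the end of August leaves 277.
September has 30 days (247 left).
October has 31 days (216 left).
November has 30 days (186 left).
December has 31 days (155 left).
January has 31 days (124 left).
February has 29 days (95 left).
March has 31 days (64 left).
April has 30 days (34 left).
May has 31 days (3 left).
3 days into June → 2056-06-03.

2056-06-03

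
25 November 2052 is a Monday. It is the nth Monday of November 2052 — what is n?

4th

Day 25 falls in week ⌈25/7⌉ of the month.
Days 1–7 hold the 1st Monday, 8–14 the 2nd, 15–21 the 3rd, 22–28 the 4th, 29–31 the 5th.
25 is in the range for the 4th.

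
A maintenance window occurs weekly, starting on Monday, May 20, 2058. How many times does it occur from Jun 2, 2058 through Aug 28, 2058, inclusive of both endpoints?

13

Occurrences land 7·i days after May 20, 2058 for i = 0, 1, 2, …
Jun 2, 2058 is 13 days after the start; 13 ÷ 7 = 1 remainder 6; since the remainder is 6, round up to i = 2. First occurrence in the window: #3 on Jun 3, 2058 (2×7 = 14 days in).
Aug 28, 2058 is 100 days after the start; 100 ÷ 7 = 14 remainder 2. Last occurrence in the window: #15 on Aug 26, 2058.
Occurrences #3 through #15: 13 in total.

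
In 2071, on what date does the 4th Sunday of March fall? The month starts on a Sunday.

22 March 2071

March 2071 begins on a Sunday, so the first Sunday is March 1.
The 4th Sunday is 3 weeks later: 1 + 21 = 22.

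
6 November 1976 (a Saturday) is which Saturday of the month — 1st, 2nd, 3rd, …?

Day 6 falls in week ⌈6/7⌉ of the month.
Days 1–7 hold the 1st Saturday, 8–14 the 2nd, 15–21 the 3rd, 22–28 the 4th, 29–31 the 5th.
6 is in the range for the 1st.

1st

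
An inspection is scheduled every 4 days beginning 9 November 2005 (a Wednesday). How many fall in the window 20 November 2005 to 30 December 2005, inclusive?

Occurrences land 4·i days after 9 November 2005 for i = 0, 1, 2, …
20 November 2005 is 11 days after the start; 11 ÷ 4 = 2 remainder 3; since the remainder is 3, round up to i = 3. First occurrence in the window: #4 on 21 November 2005 (3×4 = 12 days in).
30 December 2005 is 51 days after the start; 51 ÷ 4 = 12 remainder 3. Last occurrence in the window: #13 on 27 December 2005.
Occurrences #4 through #13: 10 in total.

10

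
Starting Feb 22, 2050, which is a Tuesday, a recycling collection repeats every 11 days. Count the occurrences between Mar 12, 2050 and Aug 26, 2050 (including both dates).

Occurrences land 11·i days after Feb 22, 2050 for i = 0, 1, 2, …
Mar 12, 2050 is 18 days after the start; 18 ÷ 11 = 1 remainder 7; since the remainder is 7, round up to i = 2. First occurrence in the window: #3 on Mar 16, 2050 (2×11 = 22 days in).
Aug 26, 2050 is 185 days after the start; 185 ÷ 11 = 16 remainder 9. Last occurrence in the window: #17 on Aug 17, 2050.
Occurrences #3 through #17: 15 in total.

15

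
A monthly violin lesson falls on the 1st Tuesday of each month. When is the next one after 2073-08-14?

August 2073 starts on a Tuesday, so its 1st Tuesday is 2073-08-01.
That is not after 2073-08-14, so look at September 2073.
September 2073 starts on a Friday, so its 1st Tuesday is 2073-09-05 (4 days in).

2073-09-05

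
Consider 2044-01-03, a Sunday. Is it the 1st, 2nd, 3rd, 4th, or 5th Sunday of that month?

Day 3 falls in week ⌈3/7⌉ of the month.
Days 1–7 hold the 1st Sunday, 8–14 the 2nd, 15–21 the 3rd, 22–28 the 4th, 29–31 the 5th.
3 is in the range for the 1st.

1st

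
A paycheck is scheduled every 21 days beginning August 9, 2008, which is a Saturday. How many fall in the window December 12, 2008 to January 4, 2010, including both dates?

Occurrences land 21·i days after August 9, 2008 for i = 0, 1, 2, …
December 12, 2008 is 125 days after the start; 125 ÷ 21 = 5 remainder 20; since the remainder is 20, round up to i = 6. First occurrence in the window: #7 on December 13, 2008 (6×21 = 126 days in).
January 4, 2010 is 513 days after the start; 513 ÷ 21 = 24 remainder 9. Last occurrence in the window: #25 on December 26, 2009.
Occurrences #7 through #25: 19 in total.

19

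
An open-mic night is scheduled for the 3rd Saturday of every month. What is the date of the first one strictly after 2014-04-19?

April 2014 starts on a Tuesday; its first Saturday is the 5th, so the 3rd Saturday is the 19th — 2014-04-19.
That is not after 2014-04-19, so look at May 2014.
May 2014 starts on a Thursday; its first Saturday is the 3rd, so the 3rd Saturday is the 17th — 2014-05-17.

2014-05-17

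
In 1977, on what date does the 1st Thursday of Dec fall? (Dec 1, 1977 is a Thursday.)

Dec 1977 begins on a Thursday, so the first Thursday is Dec 1.

Dec 1, 1977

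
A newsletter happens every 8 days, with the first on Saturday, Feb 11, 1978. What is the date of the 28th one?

Sep 15, 1978

The 28th occurrence is 27 intervals after the first: 27 × 8 = 216 days after Feb 11, 1978.
Feb has 28 days — 17 days to the end of Feb leaves 199.
Mar has 31 days (168 left).
Apr has 30 days (138 left).
May has 31 days (107 left).
Jun has 30 days (77 left).
Jul has 31 days (46 left).
Aug has 31 days (15 left).
15 days into Sep → Sep 15, 1978.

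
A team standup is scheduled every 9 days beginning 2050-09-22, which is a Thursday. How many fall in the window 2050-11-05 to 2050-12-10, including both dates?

4

Occurrences land 9·i days after 2050-09-22 for i = 0, 1, 2, …
2050-11-05 is 44 days after the start; 44 ÷ 9 = 4 remainder 8; since the remainder is 8, round up to i = 5. First occurrence in the window: #6 on 2050-11-06 (5×9 = 45 days in).
2050-12-10 is 79 days after the start; 79 ÷ 9 = 8 remainder 7. Last occurrence in the window: #9 on 2050-12-03.
Occurrences #6 through #9: 4 in total.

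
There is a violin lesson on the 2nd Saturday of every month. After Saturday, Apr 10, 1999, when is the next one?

May 8, 1999

Apr 1999 starts on a Thursday; its first Saturday is the 3rd, so the 2nd Saturday is the 10th — Apr 10, 1999.
That is not after Apr 10, 1999, so look at May 1999.
May 1999 starts on a Saturday; its first Saturday is the 1st, so the 2nd Saturday is the 8th — May 8, 1999.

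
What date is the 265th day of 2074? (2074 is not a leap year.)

January has 31 days (265 − 31 = 234 remain).
February has 28 days (234 − 28 = 206 remain).
March has 31 days (206 − 31 = 175 remain).
April has 30 days (175 − 30 = 145 remain).
May has 31 days (145 − 31 = 114 remain).
June has 30 days (114 − 30 = 84 remain).
July has 31 days (84 − 31 = 53 remain).
August has 31 days (53 − 31 = 22 remain).
22 into September → September 22.

September 22, 2074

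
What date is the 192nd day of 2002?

2002-07-11

January has 31 days (192 − 31 = 161 remain).
February has 28 days (161 − 28 = 133 remain).
March has 31 days (133 − 31 = 102 remain).
April has 30 days (102 − 30 = 72 remain).
May has 31 days (72 − 31 = 41 remain).
June has 30 days (41 − 30 = 11 remain).
11 into July → July 11.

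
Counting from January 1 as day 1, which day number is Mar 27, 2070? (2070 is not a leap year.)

86

Days in months before Mar: 31 + 28 = 59.
Plus 27 days into Mar → day 86.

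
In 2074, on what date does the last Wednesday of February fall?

The first Wednesday of February 2074 is February 7.
February 2074 has 28 days. Adding weeks: 7, 14, 21, 28 — the last one ≤ 28 is the 28th.

2074-02-28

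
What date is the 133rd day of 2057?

13 May 2057

January has 31 days (133 − 31 = 102 remain).
February has 28 days (102 − 28 = 74 remain).
March has 31 days (74 − 31 = 43 remain).
April has 30 days (43 − 30 = 13 remain).
13 into May → May 13.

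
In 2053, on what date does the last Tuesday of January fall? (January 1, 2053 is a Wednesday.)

January 2053 begins on a Wednesday, so the first Tuesday is January 7 (6 days later).
January 2053 has 31 days. Adding weeks: 7, 14, 21, 28 — the last one ≤ 31 is the 28th.

January 28, 2053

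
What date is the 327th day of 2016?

2016-11-22

January has 31 days (327 − 31 = 296 remain).
February has 29 days (296 − 29 = 267 remain).
March has 31 days (267 − 31 = 236 remain).
April has 30 days (236 − 30 = 206 remain).
May has 31 days (206 − 31 = 175 remain).
June has 30 days (175 − 30 = 145 remain).
July has 31 days (145 − 31 = 114 remain).
August has 31 days (114 − 31 = 83 remain).
September has 30 days (83 − 30 = 53 remain).
October has 31 days (53 − 31 = 22 remain).
22 into November → November 22.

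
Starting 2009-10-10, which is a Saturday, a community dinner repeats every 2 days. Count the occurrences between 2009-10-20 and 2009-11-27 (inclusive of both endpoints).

Occurrences land 2·i days after 2009-10-10 for i = 0, 1, 2, …
2009-10-20 is 10 days after the start; 10 ÷ 2 = 5 remainder 0. First occurrence in the window: #6 on 2009-10-20 (5×2 = 10 days in).
2009-11-27 is 48 days after the start; 48 ÷ 2 = 24 remainder 0. Last occurrence in the window: #25 on 2009-11-27.
Occurrences #6 through #25: 20 in total.

20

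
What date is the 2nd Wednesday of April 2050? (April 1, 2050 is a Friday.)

April 13, 2050

April 2050 begins on a Friday, so the first Wednesday is April 6 (5 days later).
The 2nd Wednesday is 1 weeks later: 6 + 7 = 13.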